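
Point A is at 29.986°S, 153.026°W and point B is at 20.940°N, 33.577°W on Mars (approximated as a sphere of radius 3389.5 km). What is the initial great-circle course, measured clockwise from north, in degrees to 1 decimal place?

84.4°

With φ₁ = -0.5234, φ₂ = 0.3655, Δλ = 2.0848 rad, the forward-azimuth formula gives
θ = atan2( sin Δλ cos φ₂ , cos φ₁ sin φ₂ − sin φ₁ cos φ₂ cos Δλ ) = atan2(0.8133, 0.0801) = 84.38°.
So the initial bearing is 84.4°.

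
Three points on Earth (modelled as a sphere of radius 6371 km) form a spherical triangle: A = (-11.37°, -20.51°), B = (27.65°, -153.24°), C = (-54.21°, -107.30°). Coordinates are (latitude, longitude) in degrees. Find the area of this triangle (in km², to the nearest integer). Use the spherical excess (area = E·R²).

Side lengths (central angles): a = 1.5870, b = 1.3776, c = 2.3196 rad; semiperimeter s = 2.6421.
By l'Huilier's theorem, tan(E/4) = √[tan(s/2) tan((s−a)/2) tan((s−b)/2) tan((s−c)/2)], giving spherical excess E = 1.9234 rad.
Area = E·R² = 1.9234 × (6371)² ≈ 78069521 km².

78069521 km²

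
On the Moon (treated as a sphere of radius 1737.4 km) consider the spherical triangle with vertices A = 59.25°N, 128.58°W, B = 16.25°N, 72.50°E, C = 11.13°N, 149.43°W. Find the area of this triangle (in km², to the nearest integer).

3778431 km²

Side lengths (central angles): a = 2.2742, b = 0.8831, c = 1.7901 rad; semiperimeter s = 2.4737.
By l'Huilier's theorem, tan(E/4) = √[tan(s/2) tan((s−a)/2) tan((s−b)/2) tan((s−c)/2)], giving spherical excess E = 1.2517 rad.
Area = E·R² = 1.2517 × (1737.4)² ≈ 3778431 km².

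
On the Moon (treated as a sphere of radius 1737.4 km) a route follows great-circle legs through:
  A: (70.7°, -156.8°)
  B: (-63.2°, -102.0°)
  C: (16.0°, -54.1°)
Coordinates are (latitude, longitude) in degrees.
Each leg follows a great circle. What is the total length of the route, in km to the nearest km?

6871 km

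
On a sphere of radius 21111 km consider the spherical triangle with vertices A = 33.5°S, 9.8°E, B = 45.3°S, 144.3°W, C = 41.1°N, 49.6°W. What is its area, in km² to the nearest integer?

1085566414 km²

Side lengths (central angles): a = 2.1068, b = 1.6138, c = 1.7065 rad; semiperimeter s = 2.7135.
By l'Huilier's theorem, tan(E/4) = √[tan(s/2) tan((s−a)/2) tan((s−b)/2) tan((s−c)/2)], giving spherical excess E = 2.4358 rad.
Area = E·R² = 2.4358 × (21111)² ≈ 1085566414 km².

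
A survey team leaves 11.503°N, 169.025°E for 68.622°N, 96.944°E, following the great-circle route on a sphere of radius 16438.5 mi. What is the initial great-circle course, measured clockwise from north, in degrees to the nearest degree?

Δλ = -72.081° = -1.2581 rad.
y = sin Δλ · cos φ₂ = (-0.9515)(0.3645) = -0.3468
x = cos φ₁ sin φ₂ − sin φ₁ cos φ₂ cos Δλ = (0.9799)(0.9312) − (0.1994)(0.3645)(0.3077) = 0.8901
θ = atan2(y, x) = -21.29°; adding 360° gives 339°.

339°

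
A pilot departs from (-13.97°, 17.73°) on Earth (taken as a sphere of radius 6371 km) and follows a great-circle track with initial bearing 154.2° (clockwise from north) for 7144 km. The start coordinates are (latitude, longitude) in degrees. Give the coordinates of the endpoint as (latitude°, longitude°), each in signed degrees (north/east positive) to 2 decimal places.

Angular distance δ = d/R = 7144/6371 = 1.12133 rad; initial bearing θ = 2.6913 rad.
sin φ₂ = sin φ₁ cos δ + cos φ₁ sin δ cos θ = (-0.2414)(0.4345) + (0.9704)(0.9007)(-0.9003) = -0.8918, so φ₂ = -63.10°.
Δλ = atan2(sin θ sin δ cos φ₁, cos δ − sin φ₁ sin φ₂) = atan2(0.3804, 0.2192) = 60.050°.
λ₂ = 17.730° + 60.050° = 77.78°.

-63.10°, 77.78°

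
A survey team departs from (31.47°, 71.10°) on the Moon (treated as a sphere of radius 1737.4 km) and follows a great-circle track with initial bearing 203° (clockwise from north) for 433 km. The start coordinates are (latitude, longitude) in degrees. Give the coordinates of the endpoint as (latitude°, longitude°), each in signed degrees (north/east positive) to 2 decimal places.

Angular distance δ = d/R = 433/1737.4 = 0.24922 rad; initial bearing θ = 3.5430 rad.
sin φ₂ = sin φ₁ cos δ + cos φ₁ sin δ cos θ = (0.5221)(0.9691) + (0.8529)(0.2467)(-0.9205) = 0.3123, so φ₂ = 18.20°.
Δλ = atan2(sin θ sin δ cos φ₁, cos δ − sin φ₁ sin φ₂) = atan2(-0.0822, 0.8061) = -5.823°.
λ₂ = 71.100° − 5.823° = 65.28°.

18.20°, 65.28°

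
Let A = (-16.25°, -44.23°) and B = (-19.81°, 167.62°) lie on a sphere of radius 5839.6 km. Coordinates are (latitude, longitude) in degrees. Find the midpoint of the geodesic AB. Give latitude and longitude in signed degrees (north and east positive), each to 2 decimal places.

-49.85°, -116.27°

Central angle δ = 2.3082 rad. Interpolating on the sphere with fraction f = 0.5:
P = [sin((1−f)δ)·A + sin(fδ)·B] / sin δ = 1.2354·A + 1.2354·B in Cartesian coordinates,
giving P = (-0.2854, -0.5781, -0.7644), i.e. latitude -49.85°, longitude -116.27°.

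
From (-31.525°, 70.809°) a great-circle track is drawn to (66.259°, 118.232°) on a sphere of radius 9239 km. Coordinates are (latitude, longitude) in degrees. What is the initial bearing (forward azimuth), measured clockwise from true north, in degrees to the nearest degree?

18°

With φ₁ = -0.5502, φ₂ = 1.1564, Δλ = 0.8277 rad, the forward-azimuth formula gives
θ = atan2( sin Δλ cos φ₂ , cos φ₁ sin φ₂ − sin φ₁ cos φ₂ cos Δλ ) = atan2(0.2965, 0.9227) = 17.81°.
So the initial bearing is 18°.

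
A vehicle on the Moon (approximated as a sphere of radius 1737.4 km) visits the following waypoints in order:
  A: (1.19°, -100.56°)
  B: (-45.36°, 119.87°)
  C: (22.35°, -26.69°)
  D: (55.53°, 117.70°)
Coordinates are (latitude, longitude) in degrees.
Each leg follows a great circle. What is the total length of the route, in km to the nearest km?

11042 km

Leg A→B: central angle 2.1526 rad, distance 3739.9 km.
Leg B→C: central angle 2.5198 rad, distance 4378.0 km.
Leg C→D: central angle 1.6831 rad, distance 2924.2 km.
Total: 3739.9 + 4378.0 + 2924.2 ≈ 11042 km.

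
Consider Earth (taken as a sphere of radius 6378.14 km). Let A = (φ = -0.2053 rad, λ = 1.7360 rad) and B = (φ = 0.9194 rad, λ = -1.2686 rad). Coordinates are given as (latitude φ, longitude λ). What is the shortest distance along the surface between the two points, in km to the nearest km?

In radians: φ₁ = -0.2053, φ₂ = 0.9194, Δλ = -172.151° = -3.0046 rad.
cos c = sin φ₁ sin φ₂ + cos φ₁ cos φ₂ cos Δλ = (-0.2039)(0.7952) + (0.9790)(0.6063)(-0.9906) = -0.75012,
so c = arccos(-0.75012) = 2.41904 rad.
Distance = R·c = 6378.14 × 2.4190 ≈ 15429 km.

15429 km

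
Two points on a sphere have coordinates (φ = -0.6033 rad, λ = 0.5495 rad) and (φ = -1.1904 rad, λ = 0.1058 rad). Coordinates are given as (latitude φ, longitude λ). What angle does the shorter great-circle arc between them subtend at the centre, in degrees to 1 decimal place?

36.6°

With latitudes φ₁ = -34.567°, φ₂ = -68.205° and longitude difference Δλ = -25.422°:
cos c = sin φ₁ sin φ₂ + cos φ₁ cos φ₂ cos Δλ = (-0.5674)(-0.9285) + (0.8235)(0.3713)(0.9032) = 0.80295,
so c = arccos(0.80295) = 0.63858 rad.
So the angular separation is 36.6°.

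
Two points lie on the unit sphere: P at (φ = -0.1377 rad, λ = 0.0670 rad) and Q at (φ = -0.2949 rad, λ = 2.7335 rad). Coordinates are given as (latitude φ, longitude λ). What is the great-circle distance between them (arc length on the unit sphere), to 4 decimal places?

2.5030

In radians: φ₁ = -0.1377, φ₂ = -0.2949, Δλ = 152.779° = 2.6665 rad.
cos c = sin φ₁ sin φ₂ + cos φ₁ cos φ₂ cos Δλ = (-0.1373)(-0.2906) + (0.9905)(0.9568)(-0.8893) = -0.80291,
so c = arccos(-0.80291) = 2.50296 rad.
On the unit sphere the arc length equals the central angle: 2.5030.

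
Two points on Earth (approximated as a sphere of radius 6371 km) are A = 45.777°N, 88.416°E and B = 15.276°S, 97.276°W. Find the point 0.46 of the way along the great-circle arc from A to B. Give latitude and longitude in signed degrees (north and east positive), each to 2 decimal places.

Central angle δ = 2.6027 rad. Interpolating on the sphere with fraction f = 0.46:
P = [sin((1−f)δ)·A + sin(fδ)·B] / sin δ = 1.9222·A + 1.8144·B in Cartesian coordinates,
giving P = (-0.1846, -0.3961, 0.8995), i.e. latitude 64.09°, longitude -114.99°.

64.09°, -114.99°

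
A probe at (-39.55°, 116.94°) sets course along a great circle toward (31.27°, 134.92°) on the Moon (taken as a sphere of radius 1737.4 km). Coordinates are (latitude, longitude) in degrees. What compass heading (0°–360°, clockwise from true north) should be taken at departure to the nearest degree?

With φ₁ = -0.6903, φ₂ = 0.5458, Δλ = 0.3138 rad, the forward-azimuth formula gives
θ = atan2( sin Δλ cos φ₂ , cos φ₁ sin φ₂ − sin φ₁ cos φ₂ cos Δλ ) = atan2(0.2638, 0.9179) = 16.04°.
So the initial bearing is 16°.

16°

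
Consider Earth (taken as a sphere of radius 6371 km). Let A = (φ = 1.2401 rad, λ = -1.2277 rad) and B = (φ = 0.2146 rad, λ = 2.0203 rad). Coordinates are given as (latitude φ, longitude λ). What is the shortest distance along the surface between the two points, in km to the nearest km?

With latitudes φ₁ = 71.052°, φ₂ = 12.296° and longitude difference Δλ = -173.903°:
cos c = sin φ₁ sin φ₂ + cos φ₁ cos φ₂ cos Δλ = (0.9458)(0.2130) + (0.3247)(0.9771)(-0.9943) = -0.11404,
so c = arccos(-0.11404) = 1.68509 rad.
Distance = R·c = 6371 × 1.6851 ≈ 10736 km.

10736 km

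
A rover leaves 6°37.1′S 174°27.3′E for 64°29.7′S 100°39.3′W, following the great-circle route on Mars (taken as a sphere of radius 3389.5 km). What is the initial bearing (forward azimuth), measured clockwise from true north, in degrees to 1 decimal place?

Δλ = 84.890° = 1.4816 rad.
y = sin Δλ · cos φ₂ = (0.9960)(0.4306) = 0.4289
x = cos φ₁ sin φ₂ − sin φ₁ cos φ₂ cos Δλ = (0.9933)(-0.9025) − (-0.1153)(0.4306)(0.0891) = -0.8921
θ = atan2(y, x) = 154.32°, so the bearing is 154.3°.

154.3°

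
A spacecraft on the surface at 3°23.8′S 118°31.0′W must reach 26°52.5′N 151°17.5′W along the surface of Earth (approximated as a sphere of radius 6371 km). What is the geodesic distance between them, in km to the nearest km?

Let φ₁ = -0.0593 rad, φ₂ = 0.4691 rad, and Δλ = -0.5720 rad.
Haversine: a = sin²(Δφ/2) + cos φ₁ cos φ₂ sin²(Δλ/2) = 0.0682 + (0.9982)(0.8920)(0.0796) = 0.13905.
Central angle c = 2·arcsin(√a) = 0.76426 rad.
Distance = R·c = 6371 × 0.7643 ≈ 4869 km.

4869 km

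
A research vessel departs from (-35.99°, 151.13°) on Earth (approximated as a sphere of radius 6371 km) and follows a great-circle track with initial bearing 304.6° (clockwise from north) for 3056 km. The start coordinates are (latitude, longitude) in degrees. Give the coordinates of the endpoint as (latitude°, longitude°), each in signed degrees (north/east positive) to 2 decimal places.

-18.02°, 127.59°

Angular distance δ = d/R = 3056/6371 = 0.47967 rad; initial bearing θ = 5.3163 rad.
sin φ₂ = sin φ₁ cos δ + cos φ₁ sin δ cos θ = (-0.5876)(0.8871) + (0.8091)(0.4615)(0.5678) = -0.3093, so φ₂ = -18.02°.
Δλ = atan2(sin θ sin δ cos φ₁, cos δ − sin φ₁ sin φ₂) = atan2(-0.3074, 0.7054) = -23.544°.
λ₂ = 151.130° − 23.544° = 127.59°.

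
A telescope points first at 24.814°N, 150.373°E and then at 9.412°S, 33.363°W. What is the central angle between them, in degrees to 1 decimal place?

Let φ₁ = 0.4331 rad, φ₂ = -0.1643 rad, and Δλ = 3.0764 rad.
cos c = sin φ₁ sin φ₂ + cos φ₁ cos φ₂ cos Δλ = (0.4197)(-0.1635) + (0.9077)(0.9865)(-0.9979) = -0.96218,
so c = arccos(-0.96218) = 2.86570 rad.
So the angular separation is 164.2°.

164.2°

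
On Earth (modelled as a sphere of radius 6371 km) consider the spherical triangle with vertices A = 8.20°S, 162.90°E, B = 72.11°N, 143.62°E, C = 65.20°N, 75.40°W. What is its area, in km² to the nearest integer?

22161543 km²

Side lengths (central angles): a = 0.7017, b = 1.9258, c = 1.4189 rad; semiperimeter s = 2.0232.
By l'Huilier's theorem, tan(E/4) = √[tan(s/2) tan((s−a)/2) tan((s−b)/2) tan((s−c)/2)], giving spherical excess E = 0.5460 rad.
Area = E·R² = 0.5460 × (6371)² ≈ 22161543 km².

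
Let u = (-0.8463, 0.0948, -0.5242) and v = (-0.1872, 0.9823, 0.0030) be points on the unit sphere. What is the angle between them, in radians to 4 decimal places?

1.3181 rad

u·v = 0.2500; |u| = 1.0000, |v| = 1.0000.
cos θ = (u·v)/(|u||v|) = 0.2500, so θ = 1.3181 rad.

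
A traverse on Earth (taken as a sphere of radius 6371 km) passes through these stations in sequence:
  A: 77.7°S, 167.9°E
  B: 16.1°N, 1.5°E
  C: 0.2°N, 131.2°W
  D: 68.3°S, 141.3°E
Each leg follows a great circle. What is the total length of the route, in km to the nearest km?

Leg A→B: central angle 2.0600 rad, distance 13124.0 km.
Leg B→C: central angle 2.2792 rad, distance 14520.5 km.
Leg C→D: central angle 1.5579 rad, distance 9925.5 km.
Total: 13124.0 + 14520.5 + 9925.5 ≈ 37570 km.

37570 km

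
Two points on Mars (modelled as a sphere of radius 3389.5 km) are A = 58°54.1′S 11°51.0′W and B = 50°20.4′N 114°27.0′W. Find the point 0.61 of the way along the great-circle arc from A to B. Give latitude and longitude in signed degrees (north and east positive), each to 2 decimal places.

6.51°, -77.78°

Central angle δ = 2.3908 rad. Interpolating on the sphere with fraction f = 0.61:
P = [sin((1−f)δ)·A + sin(fδ)·B] / sin δ = 1.1771·A + 1.4565·B in Cartesian coordinates,
giving P = (0.2103, -0.9711, 0.1134), i.e. latitude 6.51°, longitude -77.78°.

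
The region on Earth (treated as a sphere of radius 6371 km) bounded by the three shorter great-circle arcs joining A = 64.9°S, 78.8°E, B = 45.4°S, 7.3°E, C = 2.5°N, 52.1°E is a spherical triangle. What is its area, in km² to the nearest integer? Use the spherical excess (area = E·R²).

Side lengths (central angles): a = 1.0852, b = 1.2248, c = 0.7388 rad; semiperimeter s = 1.5244.
By l'Huilier's theorem, tan(E/4) = √[tan(s/2) tan((s−a)/2) tan((s−b)/2) tan((s−c)/2)], giving spherical excess E = 0.4597 rad.
Area = E·R² = 0.4597 × (6371)² ≈ 18659133 km².

18659133 km²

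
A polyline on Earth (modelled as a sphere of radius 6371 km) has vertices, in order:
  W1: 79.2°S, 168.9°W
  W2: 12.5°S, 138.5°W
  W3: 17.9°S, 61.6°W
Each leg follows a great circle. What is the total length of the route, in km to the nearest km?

Leg W1→W2: central angle 1.1914 rad, distance 7590.2 km.
Leg W2→W3: central angle 1.2900 rad, distance 8218.8 km.
Total: 7590.2 + 8218.8 ≈ 15809 km.

15809 km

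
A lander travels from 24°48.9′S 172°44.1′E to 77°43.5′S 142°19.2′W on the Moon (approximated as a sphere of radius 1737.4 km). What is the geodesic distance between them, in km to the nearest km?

In radians: φ₁ = -0.4331, φ₂ = -1.3566, Δλ = 44.945° = 0.7844 rad.
cos c = sin φ₁ sin φ₂ + cos φ₁ cos φ₂ cos Δλ = (-0.4197)(-0.9771) + (0.9077)(0.2126)(0.7078) = 0.54668,
so c = arccos(0.54668) = 0.99240 rad.
Distance = R·c = 1737.4 × 0.9924 ≈ 1724 km.

1724 km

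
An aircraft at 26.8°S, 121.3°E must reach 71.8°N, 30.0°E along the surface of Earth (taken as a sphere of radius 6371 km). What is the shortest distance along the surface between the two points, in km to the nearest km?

In radians: φ₁ = -0.4677, φ₂ = 1.2531, Δλ = -91.300° = -1.5935 rad.
cos c = sin φ₁ sin φ₂ + cos φ₁ cos φ₂ cos Δλ = (-0.4509)(0.9500) + (0.8926)(0.3123)(-0.0227) = -0.43465,
so c = arccos(-0.43465) = 2.02044 rad.
Distance = R·c = 6371 × 2.0204 ≈ 12872 km.

12872 km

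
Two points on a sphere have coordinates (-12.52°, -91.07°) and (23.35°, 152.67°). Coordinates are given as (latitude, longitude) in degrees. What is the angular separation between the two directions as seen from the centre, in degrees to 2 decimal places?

With latitudes φ₁ = -12.520°, φ₂ = 23.350° and longitude difference Δλ = -116.260°:
cos c = sin φ₁ sin φ₂ + cos φ₁ cos φ₂ cos Δλ = (-0.2168)(0.3963) + (0.9762)(0.9181)(-0.4424) = -0.48247,
so c = arccos(-0.48247) = 2.07427 rad.
So the angular separation is 118.85°.

118.85°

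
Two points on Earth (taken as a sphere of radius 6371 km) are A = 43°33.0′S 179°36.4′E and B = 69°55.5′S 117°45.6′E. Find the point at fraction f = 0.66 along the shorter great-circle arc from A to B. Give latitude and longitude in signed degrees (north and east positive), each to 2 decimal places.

The central angle between A and B is δ = 0.7005 rad.
With f = 0.66, the slerp weights are sin((1−f)δ)/sin δ = 0.3660 and sin(fδ)/sin δ = 0.6920.
Weighted sum of the unit vectors: (0.3660)·(-0.7248,0.0050,-0.6890) + (0.6920)·(-0.1599,0.3037,-0.9392) = (-0.3759, 0.2120, -0.9021).
Converting back: φ = atan2(z, √(x²+y²)) = -64.43°, λ = atan2(y, x) = 150.58°.

-64.43°, 150.58°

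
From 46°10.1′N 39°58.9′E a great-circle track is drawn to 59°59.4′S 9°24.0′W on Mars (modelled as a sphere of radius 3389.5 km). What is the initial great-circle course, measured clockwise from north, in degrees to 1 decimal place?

204.5°

With φ₁ = 0.8058, φ₂ = -1.0470, Δλ = -0.8619 rad, the forward-azimuth formula gives
θ = atan2( sin Δλ cos φ₂ , cos φ₁ sin φ₂ − sin φ₁ cos φ₂ cos Δλ ) = atan2(-0.3796, -0.8346) = -155.54°.
Adding 360° brings this into [0°, 360°): 204.5°.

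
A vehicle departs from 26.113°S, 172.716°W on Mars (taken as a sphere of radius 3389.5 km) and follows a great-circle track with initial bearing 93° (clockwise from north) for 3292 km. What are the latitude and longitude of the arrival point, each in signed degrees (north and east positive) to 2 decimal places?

-16.69°, -113.32°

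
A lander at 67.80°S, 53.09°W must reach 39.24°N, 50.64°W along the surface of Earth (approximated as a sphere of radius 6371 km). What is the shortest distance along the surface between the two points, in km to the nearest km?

With latitudes φ₁ = -67.800°, φ₂ = 39.240° and longitude difference Δλ = 2.450°:
cos c = sin φ₁ sin φ₂ + cos φ₁ cos φ₂ cos Δλ = (-0.9259)(0.6326) + (0.3778)(0.7745)(0.9991) = -0.29331,
so c = arccos(-0.29331) = 1.86848 rad.
Distance = R·c = 6371 × 1.8685 ≈ 11904 km.

11904 km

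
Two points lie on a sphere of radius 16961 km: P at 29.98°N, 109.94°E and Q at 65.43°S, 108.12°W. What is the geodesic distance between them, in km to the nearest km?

Let φ₁ = 0.5232 rad, φ₂ = -1.1420 rad, and Δλ = 2.4773 rad.
Haversine: a = sin²(Δφ/2) + cos φ₁ cos φ₂ sin²(Δλ/2) = 0.5471 + (0.8662)(0.4158)(0.8937) = 0.86902.
Central angle c = 2·arcsin(√a) = 2.40095 rad.
Distance = R·c = 16961 × 2.4010 ≈ 40723 km.

40723 km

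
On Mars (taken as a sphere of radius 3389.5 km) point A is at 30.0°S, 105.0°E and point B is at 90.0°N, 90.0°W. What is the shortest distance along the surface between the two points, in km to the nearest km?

With latitudes φ₁ = -30.000°, φ₂ = 90.000° and longitude difference Δλ = 165.000°:
cos c = sin φ₁ sin φ₂ + cos φ₁ cos φ₂ cos Δλ = (-0.5000)(1.0000) + (0.8660)(0.0000)(-0.9659) = -0.50000,
so c = arccos(-0.50000) = 2.09440 rad.
Distance = R·c = 3389.5 × 2.0944 ≈ 7099 km.

7099 km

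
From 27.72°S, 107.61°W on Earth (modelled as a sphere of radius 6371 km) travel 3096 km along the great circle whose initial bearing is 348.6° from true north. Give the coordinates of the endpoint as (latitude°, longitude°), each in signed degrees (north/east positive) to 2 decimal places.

-0.34°, -112.91°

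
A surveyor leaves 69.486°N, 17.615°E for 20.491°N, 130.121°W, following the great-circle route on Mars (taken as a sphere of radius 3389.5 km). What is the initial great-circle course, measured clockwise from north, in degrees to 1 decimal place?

Δλ = -147.736° = -2.5785 rad.
y = sin Δλ · cos φ₂ = (-0.5338)(0.9367) = -0.5000
x = cos φ₁ sin φ₂ − sin φ₁ cos φ₂ cos Δλ = (0.3504)(0.3501) − (0.9366)(0.9367)(-0.8456) = 0.8645
θ = atan2(y, x) = -30.04°; adding 360° gives 330.0°.

330.0°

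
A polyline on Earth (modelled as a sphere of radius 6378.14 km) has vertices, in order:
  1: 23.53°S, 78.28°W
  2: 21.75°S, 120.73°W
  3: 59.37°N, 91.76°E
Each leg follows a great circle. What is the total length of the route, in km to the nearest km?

19477 km

Leg 1→2: central angle 0.6820 rad, distance 4350.1 km.
Leg 2→3: central angle 2.3717 rad, distance 15127.3 km.
Total: 4350.1 + 15127.3 ≈ 19477 km.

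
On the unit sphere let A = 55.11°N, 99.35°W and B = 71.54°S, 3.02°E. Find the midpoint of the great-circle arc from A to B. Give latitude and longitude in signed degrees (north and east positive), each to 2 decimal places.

Central angle δ = 2.5267 rad. Interpolating on the sphere with fraction f = 0.5:
P = [sin((1−f)δ)·A + sin(fδ)·B] / sin δ = 1.6523·A + 1.6523·B in Cartesian coordinates,
giving P = (0.3689, -0.9050, -0.2120), i.e. latitude -12.24°, longitude -67.82°.

-12.24°, -67.82°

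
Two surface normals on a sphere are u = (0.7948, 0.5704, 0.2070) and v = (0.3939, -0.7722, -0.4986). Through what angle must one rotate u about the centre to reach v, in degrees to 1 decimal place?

103.3°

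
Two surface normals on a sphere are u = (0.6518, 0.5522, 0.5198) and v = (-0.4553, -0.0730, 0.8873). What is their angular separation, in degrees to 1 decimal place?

u·v = 0.1241; |u| = 1.0000, |v| = 1.0000.
cos θ = (u·v)/(|u||v|) = 0.1242, so θ = 82.9°.

82.9°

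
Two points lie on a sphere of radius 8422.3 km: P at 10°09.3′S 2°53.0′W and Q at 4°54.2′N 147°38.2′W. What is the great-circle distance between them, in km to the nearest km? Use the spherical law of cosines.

21269 km

In radians: φ₁ = -0.1772, φ₂ = 0.0856, Δλ = -144.753° = -2.5264 rad.
cos c = sin φ₁ sin φ₂ + cos φ₁ cos φ₂ cos Δλ = (-0.1763)(0.0855) + (0.9843)(0.9963)(-0.8167) = -0.81601,
so c = arccos(-0.81601) = 2.52527 rad.
Distance = R·c = 8422.3 × 2.5253 ≈ 21269 km.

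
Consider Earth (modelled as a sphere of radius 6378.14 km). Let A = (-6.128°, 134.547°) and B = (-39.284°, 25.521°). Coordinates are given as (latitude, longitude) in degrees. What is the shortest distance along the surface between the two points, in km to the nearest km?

Let φ₁ = -0.1070 rad, φ₂ = -0.6856 rad, and Δλ = -1.9029 rad.
Haversine: a = sin²(Δφ/2) + cos φ₁ cos φ₂ sin²(Δλ/2) = 0.0814 + (0.9943)(0.7740)(0.6630) = 0.59165.
Central angle c = 2·arcsin(√a) = 1.75513 rad.
Distance = R·c = 6378.14 × 1.7551 ≈ 11194 km.

11194 km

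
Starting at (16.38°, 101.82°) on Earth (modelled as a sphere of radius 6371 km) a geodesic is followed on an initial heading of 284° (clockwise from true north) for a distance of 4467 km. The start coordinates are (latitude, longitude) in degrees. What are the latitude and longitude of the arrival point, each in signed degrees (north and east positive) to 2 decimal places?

Angular distance δ = d/R = 4467/6371 = 0.70115 rad; initial bearing θ = 4.9567 rad.
sin φ₂ = sin φ₁ cos δ + cos φ₁ sin δ cos θ = (0.2820)(0.7641) + (0.9594)(0.6451)(0.2419) = 0.3652, so φ₂ = 21.42°.
Δλ = atan2(sin θ sin δ cos φ₁, cos δ − sin φ₁ sin φ₂) = atan2(-0.6005, 0.6611) = -42.251°.
λ₂ = 101.820° − 42.251° = 59.57°.

21.42°, 59.57°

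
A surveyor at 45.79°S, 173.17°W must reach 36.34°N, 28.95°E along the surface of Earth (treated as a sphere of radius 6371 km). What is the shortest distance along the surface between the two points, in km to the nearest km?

17894 km

Let φ₁ = -0.7992 rad, φ₂ = 0.6343 rad, and Δλ = -2.7555 rad.
cos c = sin φ₁ sin φ₂ + cos φ₁ cos φ₂ cos Δλ = (-0.7168)(0.5926) + (0.6973)(0.8055)(-0.9264) = -0.94509,
so c = arccos(-0.94509) = 2.80866 rad.
Distance = R·c = 6371 × 2.8087 ≈ 17894 km.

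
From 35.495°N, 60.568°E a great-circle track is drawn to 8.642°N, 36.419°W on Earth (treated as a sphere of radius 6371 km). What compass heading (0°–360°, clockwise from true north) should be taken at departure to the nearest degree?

281°

Δλ = -96.987° = -1.6927 rad.
y = sin Δλ · cos φ₂ = (-0.9926)(0.9886) = -0.9813
x = cos φ₁ sin φ₂ − sin φ₁ cos φ₂ cos Δλ = (0.8142)(0.1503) − (0.5806)(0.9886)(-0.1216) = 0.1922
θ = atan2(y, x) = -78.92°; adding 360° gives 281°.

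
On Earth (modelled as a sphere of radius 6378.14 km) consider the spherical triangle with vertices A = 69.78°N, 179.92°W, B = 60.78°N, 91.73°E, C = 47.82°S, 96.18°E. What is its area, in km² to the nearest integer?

Side lengths (central angles): a = 1.8965, b = 2.3060, c = 0.6027 rad; semiperimeter s = 2.4026.
By l'Huilier's theorem, tan(E/4) = √[tan(s/2) tan((s−a)/2) tan((s−b)/2) tan((s−c)/2)], giving spherical excess E = 0.7959 rad.
Area = E·R² = 0.7959 × (6378.14)² ≈ 32377217 km².

32377217 km²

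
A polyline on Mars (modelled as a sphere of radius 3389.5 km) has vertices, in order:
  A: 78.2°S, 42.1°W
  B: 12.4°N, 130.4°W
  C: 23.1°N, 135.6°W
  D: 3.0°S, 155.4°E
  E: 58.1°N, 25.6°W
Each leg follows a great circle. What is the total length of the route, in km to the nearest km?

18368 km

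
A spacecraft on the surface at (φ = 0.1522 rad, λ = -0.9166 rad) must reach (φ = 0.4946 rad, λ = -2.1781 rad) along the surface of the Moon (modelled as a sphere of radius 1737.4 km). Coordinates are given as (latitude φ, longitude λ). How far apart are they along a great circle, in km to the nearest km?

2132 km

In radians: φ₁ = 0.1522, φ₂ = 0.4946, Δλ = -72.279° = -1.2615 rad.
cos c = sin φ₁ sin φ₂ + cos φ₁ cos φ₂ cos Δλ = (0.1516)(0.4747) + (0.9884)(0.8802)(0.3044) = 0.33678,
so c = arccos(0.33678) = 1.22730 rad.
Distance = R·c = 1737.4 × 1.2273 ≈ 2132 km.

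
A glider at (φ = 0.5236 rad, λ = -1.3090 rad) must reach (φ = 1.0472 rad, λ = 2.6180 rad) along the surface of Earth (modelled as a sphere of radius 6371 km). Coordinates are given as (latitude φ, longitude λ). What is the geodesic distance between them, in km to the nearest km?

With latitudes φ₁ = 30.000°, φ₂ = 60.000° and longitude difference Δλ = -134.999°:
Haversine: a = sin²(Δφ/2) + cos φ₁ cos φ₂ sin²(Δλ/2) = 0.0670 + (0.8660)(0.5000)(0.8536) = 0.43658.
Central angle c = 2·arcsin(√a) = 1.44362 rad.
Distance = R·c = 6371 × 1.4436 ≈ 9197 km.

9197 km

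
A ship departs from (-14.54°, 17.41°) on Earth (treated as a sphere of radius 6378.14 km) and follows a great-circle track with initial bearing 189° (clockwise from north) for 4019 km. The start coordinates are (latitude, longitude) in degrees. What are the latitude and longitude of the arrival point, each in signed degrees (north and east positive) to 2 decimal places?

-50.01°, 9.16°

Angular distance δ = d/R = 4019/6378.14 = 0.63012 rad; initial bearing θ = 3.2987 rad.
sin φ₂ = sin φ₁ cos δ + cos φ₁ sin δ cos θ = (-0.2511)(0.8080) + (0.9680)(0.5892)(-0.9877) = -0.7662, so φ₂ = -50.01°.
Δλ = atan2(sin θ sin δ cos φ₁, cos δ − sin φ₁ sin φ₂) = atan2(-0.0892, 0.6156) = -8.247°.
λ₂ = 17.410° − 8.247° = 9.16°.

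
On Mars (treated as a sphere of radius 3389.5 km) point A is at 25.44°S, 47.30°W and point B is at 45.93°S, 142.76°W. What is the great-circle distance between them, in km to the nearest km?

Let φ₁ = -0.4440 rad, φ₂ = -0.8016 rad, and Δλ = -1.6661 rad.
cos c = sin φ₁ sin φ₂ + cos φ₁ cos φ₂ cos Δλ = (-0.4296)(-0.7185) + (0.9030)(0.6955)(-0.0952) = 0.24888,
so c = arccos(0.24888) = 1.31928 rad.
Distance = R·c = 3389.5 × 1.3193 ≈ 4472 km.

4472 km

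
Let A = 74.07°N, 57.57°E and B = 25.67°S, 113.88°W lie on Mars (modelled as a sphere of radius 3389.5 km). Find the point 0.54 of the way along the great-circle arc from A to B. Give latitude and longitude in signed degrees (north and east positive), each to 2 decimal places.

The central angle between A and B is δ = 2.2932 rad.
With f = 0.54, the slerp weights are sin((1−f)δ)/sin δ = 1.1594 and sin(fδ)/sin δ = 1.2599.
Weighted sum of the unit vectors: (1.1594)·(0.1472,0.2317,0.9616) + (1.2599)·(-0.3649,-0.8241,-0.4332) = (-0.2891, -0.7698, 0.5691).
Converting back: φ = atan2(z, √(x²+y²)) = 34.69°, λ = atan2(y, x) = -110.58°.

34.69°, -110.58°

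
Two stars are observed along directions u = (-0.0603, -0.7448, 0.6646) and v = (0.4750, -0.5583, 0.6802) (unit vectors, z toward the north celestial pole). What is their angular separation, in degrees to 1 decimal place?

32.9°

u·v = 0.8392; |u| = 1.0000, |v| = 1.0000.
cos θ = (u·v)/(|u||v|) = 0.8392, so θ = 32.9°.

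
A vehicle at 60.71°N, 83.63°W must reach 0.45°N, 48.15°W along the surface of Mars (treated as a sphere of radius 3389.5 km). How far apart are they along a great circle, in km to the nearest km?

3910 km

With latitudes φ₁ = 60.710°, φ₂ = 0.450° and longitude difference Δλ = 35.480°:
cos c = sin φ₁ sin φ₂ + cos φ₁ cos φ₂ cos Δλ = (0.8722)(0.0079) + (0.4892)(1.0000)(0.8143) = 0.40523,
so c = arccos(0.40523) = 1.15357 rad.
Distance = R·c = 3389.5 × 1.1536 ≈ 3910 km.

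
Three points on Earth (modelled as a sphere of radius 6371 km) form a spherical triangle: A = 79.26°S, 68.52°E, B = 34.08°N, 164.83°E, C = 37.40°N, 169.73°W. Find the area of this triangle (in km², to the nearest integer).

28652041 km²

Side lengths (central angles): a = 0.3639, b = 2.3113, c = 2.1743 rad; semiperimeter s = 2.4247.
By l'Huilier's theorem, tan(E/4) = √[tan(s/2) tan((s−a)/2) tan((s−b)/2) tan((s−c)/2)], giving spherical excess E = 0.7059 rad.
Area = E·R² = 0.7059 × (6371)² ≈ 28652041 km².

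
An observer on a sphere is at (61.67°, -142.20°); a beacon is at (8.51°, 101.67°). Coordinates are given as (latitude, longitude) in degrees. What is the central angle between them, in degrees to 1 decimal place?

Let φ₁ = 1.0763 rad, φ₂ = 0.1485 rad, and Δλ = -2.0269 rad.
Haversine: a = sin²(Δφ/2) + cos φ₁ cos φ₂ sin²(Δλ/2) = 0.2002 + (0.4745)(0.9890)(0.7202) = 0.53822.
Central angle c = 2·arcsin(√a) = 1.64731 rad.
So the angular separation is 94.4°.

94.4°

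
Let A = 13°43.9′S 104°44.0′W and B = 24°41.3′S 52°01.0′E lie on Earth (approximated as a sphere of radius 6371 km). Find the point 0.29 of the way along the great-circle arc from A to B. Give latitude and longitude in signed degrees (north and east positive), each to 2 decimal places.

Central angle δ = 2.3629 rad. Interpolating on the sphere with fraction f = 0.29:
P = [sin((1−f)δ)·A + sin(fδ)·B] / sin δ = 1.4156·A + 0.9010·B in Cartesian coordinates,
giving P = (0.1541, -0.6847, -0.7124), i.e. latitude -45.43°, longitude -77.32°.

-45.43°, -77.32°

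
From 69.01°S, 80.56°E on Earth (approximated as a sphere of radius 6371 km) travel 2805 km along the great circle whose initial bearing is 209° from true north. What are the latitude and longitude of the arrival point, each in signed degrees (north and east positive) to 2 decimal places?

Angular distance δ = d/R = 2805/6371 = 0.44028 rad; initial bearing θ = 3.6477 rad.
sin φ₂ = sin φ₁ cos δ + cos φ₁ sin δ cos θ = (-0.9336)(0.9046) + (0.3582)(0.4262)(-0.8746) = -0.9781, so φ₂ = -77.99°.
Δλ = atan2(sin θ sin δ cos φ₁, cos δ − sin φ₁ sin φ₂) = atan2(-0.0740, -0.0086) = -96.618°.
λ₂ = 80.560° − 96.618° = -16.06°.

-77.99°, -16.06°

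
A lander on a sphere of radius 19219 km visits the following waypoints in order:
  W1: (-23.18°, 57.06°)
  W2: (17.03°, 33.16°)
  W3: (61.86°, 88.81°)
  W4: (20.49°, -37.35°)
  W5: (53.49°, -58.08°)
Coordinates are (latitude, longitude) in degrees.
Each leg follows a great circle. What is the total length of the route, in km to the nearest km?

Leg W1→W2: central angle 0.8116 rad, distance 15598.8 km.
Leg W2→W3: central angle 1.0325 rad, distance 19843.0 km.
Leg W3→W4: central angle 1.5228 rad, distance 29266.4 km.
Leg W4→W5: central angle 0.6392 rad, distance 12284.3 km.
Total: 15598.8 + 19843.0 + 29266.4 + 12284.3 ≈ 76992 km.

76992 km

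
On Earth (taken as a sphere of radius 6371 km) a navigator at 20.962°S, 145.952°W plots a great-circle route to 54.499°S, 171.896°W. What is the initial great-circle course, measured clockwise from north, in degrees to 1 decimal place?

With φ₁ = -0.3659, φ₂ = -0.9512, Δλ = -0.4528 rad, the forward-azimuth formula gives
θ = atan2( sin Δλ cos φ₂ , cos φ₁ sin φ₂ − sin φ₁ cos φ₂ cos Δλ ) = atan2(-0.2541, -0.5734) = -156.10°.
Adding 360° brings this into [0°, 360°): 203.9°.

203.9°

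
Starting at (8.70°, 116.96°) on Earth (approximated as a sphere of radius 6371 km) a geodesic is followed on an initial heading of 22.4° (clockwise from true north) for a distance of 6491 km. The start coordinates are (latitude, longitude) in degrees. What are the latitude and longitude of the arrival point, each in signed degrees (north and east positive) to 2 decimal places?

59.04°, 156.06°

Angular distance δ = d/R = 6491/6371 = 1.01884 rad; initial bearing θ = 0.3910 rad.
sin φ₂ = sin φ₁ cos δ + cos φ₁ sin δ cos θ = (0.1513)(0.5244) + (0.9885)(0.8515)(0.9245) = 0.8575, so φ₂ = 59.04°.
Δλ = atan2(sin θ sin δ cos φ₁, cos δ − sin φ₁ sin φ₂) = atan2(0.3207, 0.3947) = 39.102°.
λ₂ = 116.960° + 39.102° = 156.06°.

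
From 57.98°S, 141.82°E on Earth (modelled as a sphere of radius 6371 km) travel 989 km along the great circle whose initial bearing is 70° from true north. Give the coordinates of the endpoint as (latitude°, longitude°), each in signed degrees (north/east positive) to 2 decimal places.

-54.06°, 156.15°

Angular distance δ = d/R = 989/6371 = 0.15523 rad; initial bearing θ = 1.2217 rad.
sin φ₂ = sin φ₁ cos δ + cos φ₁ sin δ cos θ = (-0.8479)(0.9880) + (0.5302)(0.1546)(0.3420) = -0.8096, so φ₂ = -54.06°.
Δλ = atan2(sin θ sin δ cos φ₁, cos δ − sin φ₁ sin φ₂) = atan2(0.0770, 0.3015) = 14.332°.
λ₂ = 141.820° + 14.332° = 156.15°.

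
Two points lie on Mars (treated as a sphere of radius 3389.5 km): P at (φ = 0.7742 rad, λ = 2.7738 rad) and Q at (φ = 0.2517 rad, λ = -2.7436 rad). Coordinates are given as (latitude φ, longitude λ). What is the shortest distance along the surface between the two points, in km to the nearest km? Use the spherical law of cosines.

Let φ₁ = 0.7742 rad, φ₂ = 0.2517 rad, and Δλ = 0.7658 rad.
cos c = sin φ₁ sin φ₂ + cos φ₁ cos φ₂ cos Δλ = (0.6991)(0.2491) + (0.7150)(0.9685)(0.7208) = 0.67327,
so c = arccos(0.67327) = 0.83218 rad.
Distance = R·c = 3389.5 × 0.8322 ≈ 2821 km.

2821 km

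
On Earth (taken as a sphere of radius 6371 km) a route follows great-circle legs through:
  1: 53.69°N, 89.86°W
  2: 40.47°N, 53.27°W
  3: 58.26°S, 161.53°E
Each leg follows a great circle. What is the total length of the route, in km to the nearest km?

19959 km

Leg 1→2: central angle 0.4849 rad, distance 3089.3 km.
Leg 2→3: central angle 2.6479 rad, distance 16870.0 km.
Total: 3089.3 + 16870.0 ≈ 19959 km.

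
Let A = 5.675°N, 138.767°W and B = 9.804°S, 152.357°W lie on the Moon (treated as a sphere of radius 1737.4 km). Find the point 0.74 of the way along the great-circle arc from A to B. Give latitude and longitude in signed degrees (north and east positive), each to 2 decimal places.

Central angle δ = 0.3589 rad. Interpolating on the sphere with fraction f = 0.74:
P = [sin((1−f)δ)·A + sin(fδ)·B] / sin δ = 0.2653·A + 0.7473·B in Cartesian coordinates,
giving P = (-0.8508, -0.5156, -0.1010), i.e. latitude -5.80°, longitude -148.78°.

-5.80°, -148.78°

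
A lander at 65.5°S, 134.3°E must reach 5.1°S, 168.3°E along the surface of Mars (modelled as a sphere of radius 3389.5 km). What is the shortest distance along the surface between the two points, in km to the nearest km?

Let φ₁ = -1.1432 rad, φ₂ = -0.0890 rad, and Δλ = 0.5934 rad.
cos c = sin φ₁ sin φ₂ + cos φ₁ cos φ₂ cos Δλ = (-0.9100)(-0.0889) + (0.4147)(0.9960)(0.8290) = 0.42333,
so c = arccos(0.42333) = 1.13368 rad.
Distance = R·c = 3389.5 × 1.1337 ≈ 3843 km.

3843 km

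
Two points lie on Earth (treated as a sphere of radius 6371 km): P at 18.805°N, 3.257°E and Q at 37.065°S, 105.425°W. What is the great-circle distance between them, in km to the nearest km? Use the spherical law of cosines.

12884 km

Let φ₁ = 0.3282 rad, φ₂ = -0.6469 rad, and Δλ = -1.8969 rad.
cos c = sin φ₁ sin φ₂ + cos φ₁ cos φ₂ cos Δλ = (0.3223)(-0.6027) + (0.9466)(0.7980)(-0.3203) = -0.43624,
so c = arccos(-0.43624) = 2.02221 rad.
Distance = R·c = 6371 × 2.0222 ≈ 12884 km.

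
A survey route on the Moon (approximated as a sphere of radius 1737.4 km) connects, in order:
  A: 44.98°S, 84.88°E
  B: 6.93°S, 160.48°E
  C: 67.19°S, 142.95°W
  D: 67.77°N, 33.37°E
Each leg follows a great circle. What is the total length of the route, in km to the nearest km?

Leg A→B: central angle 1.3079 rad, distance 2272.3 km.
Leg B→C: central angle 1.2416 rad, distance 2157.2 km.
Leg C→D: central angle 3.1150 rad, distance 5412.0 km.
Total: 2272.3 + 2157.2 + 5412.0 ≈ 9842 km.

9842 km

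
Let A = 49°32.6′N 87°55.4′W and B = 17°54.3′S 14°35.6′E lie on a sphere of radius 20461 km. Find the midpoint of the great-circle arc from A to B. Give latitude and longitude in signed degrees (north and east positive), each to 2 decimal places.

23.78°, -23.40°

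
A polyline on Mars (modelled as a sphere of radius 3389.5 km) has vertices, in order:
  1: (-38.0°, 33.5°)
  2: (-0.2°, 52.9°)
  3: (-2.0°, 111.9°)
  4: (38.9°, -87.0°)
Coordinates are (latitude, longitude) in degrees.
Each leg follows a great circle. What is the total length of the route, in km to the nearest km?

14203 km

Leg 1→2: central angle 0.7296 rad, distance 2473.1 km.
Leg 2→3: central angle 1.0300 rad, distance 3491.1 km.
Leg 3→4: central angle 2.4307 rad, distance 8238.7 km.
Total: 2473.1 + 3491.1 + 8238.7 ≈ 14203 km.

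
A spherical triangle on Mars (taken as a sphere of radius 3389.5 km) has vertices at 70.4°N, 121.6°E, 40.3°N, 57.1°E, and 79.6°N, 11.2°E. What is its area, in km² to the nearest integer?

1936271 km²

Side lengths (central angles): a = 0.7496, b = 0.4383, c = 0.7678 rad; semiperimeter s = 0.9778.
By l'Huilier's theorem, tan(E/4) = √[tan(s/2) tan((s−a)/2) tan((s−b)/2) tan((s−c)/2)], giving spherical excess E = 0.1685 rad.
Area = E·R² = 0.1685 × (3389.5)² ≈ 1936271 km².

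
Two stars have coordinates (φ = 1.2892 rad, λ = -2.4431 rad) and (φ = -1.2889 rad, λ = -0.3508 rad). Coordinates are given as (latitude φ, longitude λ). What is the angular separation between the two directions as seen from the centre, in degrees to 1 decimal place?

164.0°

Let φ₁ = 1.2892 rad, φ₂ = -1.2889 rad, and Δλ = 2.0923 rad.
cos c = sin φ₁ sin φ₂ + cos φ₁ cos φ₂ cos Δλ = (0.9606)(-0.9605) + (0.2779)(0.2782)(-0.4982) = -0.96121,
so c = arccos(-0.96121) = 2.86215 rad.
So the angular separation is 164.0°.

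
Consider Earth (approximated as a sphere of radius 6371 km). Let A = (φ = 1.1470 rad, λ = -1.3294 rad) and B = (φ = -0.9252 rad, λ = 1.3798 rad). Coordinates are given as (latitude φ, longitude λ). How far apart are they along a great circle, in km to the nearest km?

18048 km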